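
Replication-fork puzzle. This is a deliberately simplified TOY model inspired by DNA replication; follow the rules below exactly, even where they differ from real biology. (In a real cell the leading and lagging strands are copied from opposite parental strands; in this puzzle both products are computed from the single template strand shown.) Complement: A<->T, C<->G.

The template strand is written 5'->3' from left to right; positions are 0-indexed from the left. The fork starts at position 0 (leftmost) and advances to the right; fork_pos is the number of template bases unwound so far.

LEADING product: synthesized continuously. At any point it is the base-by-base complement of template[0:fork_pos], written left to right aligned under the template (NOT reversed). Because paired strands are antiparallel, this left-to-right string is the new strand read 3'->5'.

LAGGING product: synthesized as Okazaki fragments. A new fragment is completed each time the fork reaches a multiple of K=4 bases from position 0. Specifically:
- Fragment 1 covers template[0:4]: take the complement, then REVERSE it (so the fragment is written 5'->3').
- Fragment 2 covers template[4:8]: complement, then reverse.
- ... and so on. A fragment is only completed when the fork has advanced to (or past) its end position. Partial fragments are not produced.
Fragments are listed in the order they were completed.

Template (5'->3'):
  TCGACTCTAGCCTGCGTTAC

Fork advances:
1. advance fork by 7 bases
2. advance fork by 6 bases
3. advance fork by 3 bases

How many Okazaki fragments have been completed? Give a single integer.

Step 1: advance 7 -> fork_pos = 0 + 7 = 7. Reached multiple(s) of 4: 4 -> fragment 1 completed (1 total).
Step 2: advance 6 -> fork_pos = 7 + 6 = 13. Reached multiple(s) of 4: 8, 12 -> fragments 2-3 completed (3 total).
Step 3: advance 3 -> fork_pos = 13 + 3 = 16. Reached multiple(s) of 4: 16 -> fragment 4 completed (4 total).
Check: final fork_pos = 16; the multiples of 4 that are <= 16 are 4..16 -> 16 // 4 = 4 completed fragment(s).

Answer: 4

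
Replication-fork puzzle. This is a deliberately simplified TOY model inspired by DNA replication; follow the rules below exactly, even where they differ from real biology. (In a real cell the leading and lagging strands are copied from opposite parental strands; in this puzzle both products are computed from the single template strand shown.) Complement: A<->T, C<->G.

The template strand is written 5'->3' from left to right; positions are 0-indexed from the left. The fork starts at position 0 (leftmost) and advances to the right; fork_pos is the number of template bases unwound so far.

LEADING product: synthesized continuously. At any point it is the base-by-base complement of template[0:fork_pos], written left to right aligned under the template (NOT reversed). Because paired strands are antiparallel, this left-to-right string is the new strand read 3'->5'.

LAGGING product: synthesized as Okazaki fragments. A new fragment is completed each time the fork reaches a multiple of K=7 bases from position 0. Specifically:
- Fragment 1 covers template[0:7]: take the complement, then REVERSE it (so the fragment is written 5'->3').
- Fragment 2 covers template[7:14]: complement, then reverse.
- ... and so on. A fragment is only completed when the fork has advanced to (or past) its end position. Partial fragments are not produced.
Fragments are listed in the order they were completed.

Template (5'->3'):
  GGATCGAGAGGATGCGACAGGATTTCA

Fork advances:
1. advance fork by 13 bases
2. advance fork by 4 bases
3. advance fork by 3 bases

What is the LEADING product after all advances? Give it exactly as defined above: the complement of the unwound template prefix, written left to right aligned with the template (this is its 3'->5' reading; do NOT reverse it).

Step 1: advance 13 -> fork_pos = 0 + 13 = 13.
Step 2: advance 4 -> fork_pos = 13 + 4 = 17.
Step 3: advance 3 -> fork_pos = 17 + 3 = 20.
Unwound prefix: template[0:20] = GGATCGAGAGGATGCGACAG
Complement it base by base (A<->T, C<->G), keeping left-to-right order:
  [0:5] GGATC -> CCTAG
  [5:10] GAGAG -> CTCTC
  [10:15] GATGC -> CTACG
  [15:20] GACAG -> CTGTC
Concatenate: CCTAGCTCTCCTACGCTGTC (length 20; written aligned with the template, i.e. 3'->5').

Answer: CCTAGCTCTCCTACGCTGTC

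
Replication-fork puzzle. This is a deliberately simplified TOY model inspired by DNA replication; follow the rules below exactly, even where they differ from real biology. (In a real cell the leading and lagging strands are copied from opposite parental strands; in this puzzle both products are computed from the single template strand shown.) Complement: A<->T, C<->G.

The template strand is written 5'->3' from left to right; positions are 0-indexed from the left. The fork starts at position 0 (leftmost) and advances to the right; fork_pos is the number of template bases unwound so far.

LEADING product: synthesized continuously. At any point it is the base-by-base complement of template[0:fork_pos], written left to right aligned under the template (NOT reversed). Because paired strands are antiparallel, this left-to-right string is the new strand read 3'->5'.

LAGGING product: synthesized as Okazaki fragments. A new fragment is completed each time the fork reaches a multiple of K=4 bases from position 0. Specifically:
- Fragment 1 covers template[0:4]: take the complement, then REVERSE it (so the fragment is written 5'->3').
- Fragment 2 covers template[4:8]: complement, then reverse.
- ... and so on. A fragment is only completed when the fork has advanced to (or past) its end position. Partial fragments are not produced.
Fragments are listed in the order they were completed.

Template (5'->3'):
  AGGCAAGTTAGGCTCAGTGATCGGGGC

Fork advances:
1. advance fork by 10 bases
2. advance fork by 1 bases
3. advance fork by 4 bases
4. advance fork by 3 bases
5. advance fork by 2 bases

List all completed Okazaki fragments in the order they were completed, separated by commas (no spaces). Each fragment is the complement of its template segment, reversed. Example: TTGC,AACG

Step 1: advance 10 -> fork_pos = 0 + 10 = 10. Reached multiple(s) of 4: 4, 8 -> fragments 1-2 completed (2 total).
Step 2: advance 1 -> fork_pos = 10 + 1 = 11. Next multiple of 4 is 12 (not reached); still 2 fragment(s).
Step 3: advance 4 -> fork_pos = 11 + 4 = 15. Reached multiple(s) of 4: 12 -> fragment 3 completed (3 total).
Step 4: advance 3 -> fork_pos = 15 + 3 = 18. Reached multiple(s) of 4: 16 -> fragment 4 completed (4 total).
Step 5: advance 2 -> fork_pos = 18 + 2 = 20. Reached multiple(s) of 4: 20 -> fragment 5 completed (5 total).
Final fork_pos = 20, so 5 fragment(s) are complete. Build each: template segment -> complement -> reverse.
Fragment 1: template[0:4] = AGGC -> complement TCCG -> reversed GCCT
Fragment 2: template[4:8] = AAGT -> complement TTCA -> reversed ACTT
Fragment 3: template[8:12] = TAGG -> complement ATCC -> reversed CCTA
Fragment 4: template[12:16] = CTCA -> complement GAGT -> reversed TGAG
Fragment 5: template[16:20] = GTGA -> complement CACT -> reversed TCAC

Answer: GCCT,ACTT,CCTA,TGAG,TCAC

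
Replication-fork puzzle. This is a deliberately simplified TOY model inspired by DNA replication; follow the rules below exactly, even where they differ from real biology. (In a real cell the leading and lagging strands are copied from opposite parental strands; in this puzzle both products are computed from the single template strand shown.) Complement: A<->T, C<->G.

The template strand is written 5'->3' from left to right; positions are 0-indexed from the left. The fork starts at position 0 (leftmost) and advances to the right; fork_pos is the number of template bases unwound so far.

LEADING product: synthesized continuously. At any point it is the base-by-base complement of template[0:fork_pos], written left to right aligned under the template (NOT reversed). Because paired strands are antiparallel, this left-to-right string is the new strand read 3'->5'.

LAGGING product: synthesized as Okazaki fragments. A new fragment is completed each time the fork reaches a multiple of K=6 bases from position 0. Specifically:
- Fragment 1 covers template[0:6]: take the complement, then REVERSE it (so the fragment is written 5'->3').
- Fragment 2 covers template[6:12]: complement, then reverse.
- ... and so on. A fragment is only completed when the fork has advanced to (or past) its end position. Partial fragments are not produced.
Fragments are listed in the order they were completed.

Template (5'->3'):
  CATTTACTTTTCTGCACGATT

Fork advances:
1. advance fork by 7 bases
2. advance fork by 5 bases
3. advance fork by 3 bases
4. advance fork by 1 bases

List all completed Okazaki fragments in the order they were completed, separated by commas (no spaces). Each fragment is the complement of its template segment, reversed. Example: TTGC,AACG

Answer: TAAATG,GAAAAG

Derivation:
Step 1: advance 7 -> fork_pos = 0 + 7 = 7. Reached multiple(s) of 6: 6 -> fragment 1 completed (1 total).
Step 2: advance 5 -> fork_pos = 7 + 5 = 12. Reached multiple(s) of 6: 12 -> fragment 2 completed (2 total).
Step 3: advance 3 -> fork_pos = 12 + 3 = 15. Next multiple of 6 is 18 (not reached); still 2 fragment(s).
Step 4: advance 1 -> fork_pos = 15 + 1 = 16. Next multiple of 6 is 18 (not reached); still 2 fragment(s).
Final fork_pos = 16, so 2 fragment(s) are complete. Build each: template segment -> complement -> reverse.
Fragment 1: template[0:6] = CATTTA -> complement GTAAAT -> reversed TAAATG
Fragment 2: template[6:12] = CTTTTC -> complement GAAAAG -> reversed GAAAAG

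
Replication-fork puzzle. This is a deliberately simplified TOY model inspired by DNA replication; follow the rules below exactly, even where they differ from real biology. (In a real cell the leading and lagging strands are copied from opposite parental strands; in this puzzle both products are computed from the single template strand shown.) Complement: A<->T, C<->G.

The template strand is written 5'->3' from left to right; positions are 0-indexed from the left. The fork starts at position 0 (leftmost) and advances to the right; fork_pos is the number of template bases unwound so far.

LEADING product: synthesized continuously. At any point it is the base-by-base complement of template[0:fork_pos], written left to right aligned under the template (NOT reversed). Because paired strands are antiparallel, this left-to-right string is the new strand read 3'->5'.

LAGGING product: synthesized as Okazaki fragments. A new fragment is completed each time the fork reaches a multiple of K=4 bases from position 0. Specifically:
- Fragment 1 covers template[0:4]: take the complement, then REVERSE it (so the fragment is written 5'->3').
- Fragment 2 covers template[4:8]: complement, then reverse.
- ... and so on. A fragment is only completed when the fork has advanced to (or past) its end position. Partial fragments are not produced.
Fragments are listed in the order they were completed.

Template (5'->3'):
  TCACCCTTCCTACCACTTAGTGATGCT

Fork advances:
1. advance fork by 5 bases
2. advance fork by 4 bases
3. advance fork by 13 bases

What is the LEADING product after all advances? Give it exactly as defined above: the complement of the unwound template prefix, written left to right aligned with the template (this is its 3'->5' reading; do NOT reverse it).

Answer: AGTGGGAAGGATGGTGAATCAC

Derivation:
Step 1: advance 5 -> fork_pos = 0 + 5 = 5.
Step 2: advance 4 -> fork_pos = 5 + 4 = 9.
Step 3: advance 13 -> fork_pos = 9 + 13 = 22.
Unwound prefix: template[0:22] = TCACCCTTCCTACCACTTAGTG
Complement it base by base (A<->T, C<->G), keeping left-to-right order:
  [0:5] TCACC -> AGTGG
  [5:10] CTTCC -> GAAGG
  [10:15] TACCA -> ATGGT
  [15:20] CTTAG -> GAATC
  [20:22] TG -> AC
Concatenate: AGTGGGAAGGATGGTGAATCAC (length 22; written aligned with the template, i.e. 3'->5').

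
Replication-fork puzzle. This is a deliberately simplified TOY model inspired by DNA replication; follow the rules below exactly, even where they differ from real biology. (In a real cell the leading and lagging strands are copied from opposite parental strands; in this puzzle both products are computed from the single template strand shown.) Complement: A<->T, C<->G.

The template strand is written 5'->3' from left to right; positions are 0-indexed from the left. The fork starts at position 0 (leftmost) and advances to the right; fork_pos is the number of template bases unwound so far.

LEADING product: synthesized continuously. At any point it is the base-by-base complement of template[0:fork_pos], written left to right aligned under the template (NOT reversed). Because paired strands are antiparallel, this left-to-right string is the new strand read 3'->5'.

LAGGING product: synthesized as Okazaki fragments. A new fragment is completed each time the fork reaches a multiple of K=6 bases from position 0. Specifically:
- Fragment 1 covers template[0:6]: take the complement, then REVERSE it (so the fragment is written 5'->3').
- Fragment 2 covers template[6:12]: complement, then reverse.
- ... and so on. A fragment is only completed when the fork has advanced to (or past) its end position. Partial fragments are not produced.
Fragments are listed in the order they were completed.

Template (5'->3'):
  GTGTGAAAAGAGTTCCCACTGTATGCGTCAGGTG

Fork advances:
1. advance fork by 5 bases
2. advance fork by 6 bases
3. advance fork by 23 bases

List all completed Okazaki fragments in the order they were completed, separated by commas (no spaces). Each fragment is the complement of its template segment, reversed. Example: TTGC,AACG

Answer: TCACAC,CTCTTT,TGGGAA,ATACAG,TGACGC

Derivation:
Step 1: advance 5 -> fork_pos = 0 + 5 = 5. Next multiple of 6 is 6 (not reached); still 0 fragment(s).
Step 2: advance 6 -> fork_pos = 5 + 6 = 11. Reached multiple(s) of 6: 6 -> fragment 1 completed (1 total).
Step 3: advance 23 -> fork_pos = 11 + 23 = 34. Reached multiple(s) of 6: 12, 18, 24, 30 -> fragments 2-5 completed (5 total).
Final fork_pos = 34, so 5 fragment(s) are complete. Build each: template segment -> complement -> reverse.
Fragment 1: template[0:6] = GTGTGA -> complement CACACT -> reversed TCACAC
Fragment 2: template[6:12] = AAAGAG -> complement TTTCTC -> reversed CTCTTT
Fragment 3: template[12:18] = TTCCCA -> complement AAGGGT -> reversed TGGGAA
Fragment 4: template[18:24] = CTGTAT -> complement GACATA -> reversed ATACAG
Fragment 5: template[24:30] = GCGTCA -> complement CGCAGT -> reversed TGACGC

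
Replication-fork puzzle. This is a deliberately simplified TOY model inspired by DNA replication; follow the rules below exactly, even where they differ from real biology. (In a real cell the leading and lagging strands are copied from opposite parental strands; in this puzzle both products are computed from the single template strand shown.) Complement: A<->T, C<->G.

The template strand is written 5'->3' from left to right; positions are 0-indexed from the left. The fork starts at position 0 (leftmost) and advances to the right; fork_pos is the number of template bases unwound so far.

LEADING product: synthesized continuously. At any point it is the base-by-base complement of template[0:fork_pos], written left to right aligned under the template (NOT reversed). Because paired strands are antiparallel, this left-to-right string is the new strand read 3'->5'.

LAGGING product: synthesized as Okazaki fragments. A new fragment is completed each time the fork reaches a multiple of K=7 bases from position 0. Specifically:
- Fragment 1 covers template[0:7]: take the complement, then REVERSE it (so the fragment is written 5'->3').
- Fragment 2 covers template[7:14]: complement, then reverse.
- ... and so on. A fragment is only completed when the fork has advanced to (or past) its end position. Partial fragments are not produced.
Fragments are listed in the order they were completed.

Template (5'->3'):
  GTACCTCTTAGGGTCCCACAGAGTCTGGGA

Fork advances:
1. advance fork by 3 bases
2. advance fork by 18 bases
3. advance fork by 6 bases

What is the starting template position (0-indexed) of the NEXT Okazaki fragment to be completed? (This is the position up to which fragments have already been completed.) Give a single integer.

Answer: 21

Derivation:
Step 1: advance 3 -> fork_pos = 0 + 3 = 3. Next multiple of 7 is 7 (not reached); still 0 fragment(s).
Step 2: advance 18 -> fork_pos = 3 + 18 = 21. Reached multiple(s) of 7: 7, 14, 21 -> fragments 1-3 completed (3 total).
Step 3: advance 6 -> fork_pos = 21 + 6 = 27. Next multiple of 7 is 28 (not reached); still 3 fragment(s).
3 fragment(s) completed, covering template[0:21] (3 x 7 = 21). The next fragment, fragment 4, covers template[21:28], so it starts at position 21.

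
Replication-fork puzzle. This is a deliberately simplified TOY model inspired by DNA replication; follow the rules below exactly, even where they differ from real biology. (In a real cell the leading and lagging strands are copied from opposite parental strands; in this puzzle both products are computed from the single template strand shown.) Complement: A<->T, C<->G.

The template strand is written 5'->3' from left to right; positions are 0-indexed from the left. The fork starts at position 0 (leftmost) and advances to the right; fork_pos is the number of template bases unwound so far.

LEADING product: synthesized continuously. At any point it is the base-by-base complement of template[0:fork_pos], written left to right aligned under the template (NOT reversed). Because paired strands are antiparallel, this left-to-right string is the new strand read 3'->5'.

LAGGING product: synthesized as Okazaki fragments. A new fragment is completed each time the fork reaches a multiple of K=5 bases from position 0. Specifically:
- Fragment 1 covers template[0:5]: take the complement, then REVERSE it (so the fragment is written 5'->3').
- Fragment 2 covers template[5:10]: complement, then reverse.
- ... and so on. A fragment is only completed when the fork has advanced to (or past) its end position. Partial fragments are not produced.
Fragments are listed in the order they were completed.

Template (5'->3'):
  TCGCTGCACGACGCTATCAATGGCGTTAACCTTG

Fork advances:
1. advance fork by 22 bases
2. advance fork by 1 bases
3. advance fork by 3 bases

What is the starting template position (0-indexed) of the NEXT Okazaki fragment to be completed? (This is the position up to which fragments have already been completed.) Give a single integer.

Step 1: advance 22 -> fork_pos = 0 + 22 = 22. Reached multiple(s) of 5: 5, 10, 15, 20 -> fragments 1-4 completed (4 total).
Step 2: advance 1 -> fork_pos = 22 + 1 = 23. Next multiple of 5 is 25 (not reached); still 4 fragment(s).
Step 3: advance 3 -> fork_pos = 23 + 3 = 26. Reached multiple(s) of 5: 25 -> fragment 5 completed (5 total).
5 fragment(s) completed, covering template[0:25] (5 x 5 = 25). The next fragment, fragment 6, covers template[25:30], so it starts at position 25.

Answer: 25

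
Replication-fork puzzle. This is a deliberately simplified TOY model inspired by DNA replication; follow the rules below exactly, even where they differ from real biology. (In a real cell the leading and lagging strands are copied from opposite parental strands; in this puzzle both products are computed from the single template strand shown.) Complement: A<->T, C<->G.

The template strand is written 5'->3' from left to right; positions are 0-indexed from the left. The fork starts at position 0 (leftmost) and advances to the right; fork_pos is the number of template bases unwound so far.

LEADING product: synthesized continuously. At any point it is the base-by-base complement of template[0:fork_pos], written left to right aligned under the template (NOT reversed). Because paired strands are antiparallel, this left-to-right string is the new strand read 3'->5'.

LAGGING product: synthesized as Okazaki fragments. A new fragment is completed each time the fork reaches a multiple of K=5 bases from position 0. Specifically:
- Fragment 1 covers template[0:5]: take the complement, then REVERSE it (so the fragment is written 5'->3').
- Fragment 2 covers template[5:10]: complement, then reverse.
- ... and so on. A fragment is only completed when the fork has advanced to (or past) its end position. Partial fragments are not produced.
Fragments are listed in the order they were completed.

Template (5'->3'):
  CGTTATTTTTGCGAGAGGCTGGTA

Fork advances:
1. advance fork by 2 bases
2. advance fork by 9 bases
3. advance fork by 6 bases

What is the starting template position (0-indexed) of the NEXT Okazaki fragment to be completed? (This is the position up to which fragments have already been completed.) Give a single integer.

Answer: 15

Derivation:
Step 1: advance 2 -> fork_pos = 0 + 2 = 2. Next multiple of 5 is 5 (not reached); still 0 fragment(s).
Step 2: advance 9 -> fork_pos = 2 + 9 = 11. Reached multiple(s) of 5: 5, 10 -> fragments 1-2 completed (2 total).
Step 3: advance 6 -> fork_pos = 11 + 6 = 17. Reached multiple(s) of 5: 15 -> fragment 3 completed (3 total).
3 fragment(s) completed, covering template[0:15] (3 x 5 = 15). The next fragment, fragment 4, covers template[15:20], so it starts at position 15.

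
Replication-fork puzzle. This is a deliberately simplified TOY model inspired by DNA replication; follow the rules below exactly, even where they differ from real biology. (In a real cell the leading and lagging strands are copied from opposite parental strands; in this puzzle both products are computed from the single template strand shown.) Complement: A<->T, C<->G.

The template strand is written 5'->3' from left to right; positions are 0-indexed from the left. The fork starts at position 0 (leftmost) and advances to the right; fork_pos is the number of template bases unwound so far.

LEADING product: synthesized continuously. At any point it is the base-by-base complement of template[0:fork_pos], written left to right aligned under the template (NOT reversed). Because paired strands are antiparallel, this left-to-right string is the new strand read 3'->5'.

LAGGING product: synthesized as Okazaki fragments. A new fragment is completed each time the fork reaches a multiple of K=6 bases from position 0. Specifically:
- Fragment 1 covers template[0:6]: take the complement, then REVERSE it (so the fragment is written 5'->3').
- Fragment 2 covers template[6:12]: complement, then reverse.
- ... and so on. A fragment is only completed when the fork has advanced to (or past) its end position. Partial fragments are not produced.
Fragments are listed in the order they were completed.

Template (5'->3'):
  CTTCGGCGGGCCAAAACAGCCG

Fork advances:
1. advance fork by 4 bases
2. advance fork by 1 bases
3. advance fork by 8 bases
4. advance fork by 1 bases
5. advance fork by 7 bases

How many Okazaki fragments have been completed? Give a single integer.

Step 1: advance 4 -> fork_pos = 0 + 4 = 4. Next multiple of 6 is 6 (not reached); still 0 fragment(s).
Step 2: advance 1 -> fork_pos = 4 + 1 = 5. Next multiple of 6 is 6 (not reached); still 0 fragment(s).
Step 3: advance 8 -> fork_pos = 5 + 8 = 13. Reached multiple(s) of 6: 6, 12 -> fragments 1-2 completed (2 total).
Step 4: advance 1 -> fork_pos = 13 + 1 = 14. Next multiple of 6 is 18 (not reached); still 2 fragment(s).
Step 5: advance 7 -> fork_pos = 14 + 7 = 21. Reached multiple(s) of 6: 18 -> fragment 3 completed (3 total).
Check: final fork_pos = 21; the multiples of 6 that are <= 21 are 6..18 -> 21 // 6 = 3 completed fragment(s).

Answer: 3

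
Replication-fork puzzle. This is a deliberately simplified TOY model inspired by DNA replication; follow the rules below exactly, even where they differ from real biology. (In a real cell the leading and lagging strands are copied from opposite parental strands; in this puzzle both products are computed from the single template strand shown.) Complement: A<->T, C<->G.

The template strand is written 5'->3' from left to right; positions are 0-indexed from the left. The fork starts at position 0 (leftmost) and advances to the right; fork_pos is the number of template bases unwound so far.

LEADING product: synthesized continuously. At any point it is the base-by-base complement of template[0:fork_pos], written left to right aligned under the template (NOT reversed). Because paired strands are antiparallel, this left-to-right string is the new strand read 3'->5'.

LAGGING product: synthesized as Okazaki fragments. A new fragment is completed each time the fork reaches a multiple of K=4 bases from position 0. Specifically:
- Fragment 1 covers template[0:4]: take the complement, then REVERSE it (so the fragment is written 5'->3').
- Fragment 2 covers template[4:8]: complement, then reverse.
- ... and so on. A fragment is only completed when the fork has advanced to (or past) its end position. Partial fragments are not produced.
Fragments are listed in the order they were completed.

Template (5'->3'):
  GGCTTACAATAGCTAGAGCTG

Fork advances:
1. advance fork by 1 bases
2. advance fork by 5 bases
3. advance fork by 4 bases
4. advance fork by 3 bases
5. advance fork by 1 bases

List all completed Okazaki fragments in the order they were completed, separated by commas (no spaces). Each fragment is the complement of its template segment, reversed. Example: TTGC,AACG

Answer: AGCC,TGTA,CTAT

Derivation:
Step 1: advance 1 -> fork_pos = 0 + 1 = 1. Next multiple of 4 is 4 (not reached); still 0 fragment(s).
Step 2: advance 5 -> fork_pos = 1 + 5 = 6. Reached multiple(s) of 4: 4 -> fragment 1 completed (1 total).
Step 3: advance 4 -> fork_pos = 6 + 4 = 10. Reached multiple(s) of 4: 8 -> fragment 2 completed (2 total).
Step 4: advance 3 -> fork_pos = 10 + 3 = 13. Reached multiple(s) of 4: 12 -> fragment 3 completed (3 total).
Step 5: advance 1 -> fork_pos = 13 + 1 = 14. Next multiple of 4 is 16 (not reached); still 3 fragment(s).
Final fork_pos = 14, so 3 fragment(s) are complete. Build each: template segment -> complement -> reverse.
Fragment 1: template[0:4] = GGCT -> complement CCGA -> reversed AGCC
Fragment 2: template[4:8] = TACA -> complement ATGT -> reversed TGTA
Fragment 3: template[8:12] = ATAG -> complement TATC -> reversed CTAT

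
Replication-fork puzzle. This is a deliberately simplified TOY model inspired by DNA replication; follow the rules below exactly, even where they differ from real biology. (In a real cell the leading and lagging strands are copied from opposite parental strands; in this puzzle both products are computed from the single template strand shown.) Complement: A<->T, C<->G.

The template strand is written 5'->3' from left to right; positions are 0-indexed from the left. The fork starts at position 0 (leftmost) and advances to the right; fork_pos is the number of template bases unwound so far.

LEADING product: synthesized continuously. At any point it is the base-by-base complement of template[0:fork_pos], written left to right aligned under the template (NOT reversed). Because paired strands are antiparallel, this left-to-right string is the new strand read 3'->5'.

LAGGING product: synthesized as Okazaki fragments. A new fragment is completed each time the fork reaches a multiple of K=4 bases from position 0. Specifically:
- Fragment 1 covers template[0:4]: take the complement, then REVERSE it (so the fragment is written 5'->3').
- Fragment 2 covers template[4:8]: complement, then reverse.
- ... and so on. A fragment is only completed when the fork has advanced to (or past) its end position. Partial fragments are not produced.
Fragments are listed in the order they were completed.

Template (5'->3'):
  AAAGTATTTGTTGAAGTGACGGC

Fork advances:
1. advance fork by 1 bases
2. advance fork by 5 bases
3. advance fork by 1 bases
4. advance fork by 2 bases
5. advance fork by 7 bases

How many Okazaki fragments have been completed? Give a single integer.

Answer: 4

Derivation:
Step 1: advance 1 -> fork_pos = 0 + 1 = 1. Next multiple of 4 is 4 (not reached); still 0 fragment(s).
Step 2: advance 5 -> fork_pos = 1 + 5 = 6. Reached multiple(s) of 4: 4 -> fragment 1 completed (1 total).
Step 3: advance 1 -> fork_pos = 6 + 1 = 7. Next multiple of 4 is 8 (not reached); still 1 fragment(s).
Step 4: advance 2 -> fork_pos = 7 + 2 = 9. Reached multiple(s) of 4: 8 -> fragment 2 completed (2 total).
Step 5: advance 7 -> fork_pos = 9 + 7 = 16. Reached multiple(s) of 4: 12, 16 -> fragments 3-4 completed (4 total).
Check: final fork_pos = 16; the multiples of 4 that are <= 16 are 4..16 -> 16 // 4 = 4 completed fragment(s).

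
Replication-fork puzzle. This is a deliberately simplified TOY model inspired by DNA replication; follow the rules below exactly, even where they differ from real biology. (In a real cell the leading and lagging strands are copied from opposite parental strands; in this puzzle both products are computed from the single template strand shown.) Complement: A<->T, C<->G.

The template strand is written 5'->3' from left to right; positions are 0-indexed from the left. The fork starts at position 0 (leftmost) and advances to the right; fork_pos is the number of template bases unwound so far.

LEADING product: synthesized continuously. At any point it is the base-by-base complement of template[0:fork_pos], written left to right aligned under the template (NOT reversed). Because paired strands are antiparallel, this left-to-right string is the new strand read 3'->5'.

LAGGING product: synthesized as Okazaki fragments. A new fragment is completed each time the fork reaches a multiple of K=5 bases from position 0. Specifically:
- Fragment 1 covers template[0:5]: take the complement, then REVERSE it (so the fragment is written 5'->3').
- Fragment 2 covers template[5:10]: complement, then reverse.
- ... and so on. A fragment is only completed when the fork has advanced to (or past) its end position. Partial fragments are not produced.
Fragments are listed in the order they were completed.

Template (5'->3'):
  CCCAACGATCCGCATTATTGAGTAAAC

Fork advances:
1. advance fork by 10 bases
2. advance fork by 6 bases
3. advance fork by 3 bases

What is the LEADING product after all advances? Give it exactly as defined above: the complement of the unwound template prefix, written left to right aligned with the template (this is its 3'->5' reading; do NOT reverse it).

Answer: GGGTTGCTAGGCGTAATAA

Derivation:
Step 1: advance 10 -> fork_pos = 0 + 10 = 10.
Step 2: advance 6 -> fork_pos = 10 + 6 = 16.
Step 3: advance 3 -> fork_pos = 16 + 3 = 19.
Unwound prefix: template[0:19] = CCCAACGATCCGCATTATT
Complement it base by base (A<->T, C<->G), keeping left-to-right order:
  [0:5] CCCAA -> GGGTT
  [5:10] CGATC -> GCTAG
  [10:15] CGCAT -> GCGTA
  [15:19] TATT -> ATAA
Concatenate: GGGTTGCTAGGCGTAATAA (length 19; written aligned with the template, i.e. 3'->5').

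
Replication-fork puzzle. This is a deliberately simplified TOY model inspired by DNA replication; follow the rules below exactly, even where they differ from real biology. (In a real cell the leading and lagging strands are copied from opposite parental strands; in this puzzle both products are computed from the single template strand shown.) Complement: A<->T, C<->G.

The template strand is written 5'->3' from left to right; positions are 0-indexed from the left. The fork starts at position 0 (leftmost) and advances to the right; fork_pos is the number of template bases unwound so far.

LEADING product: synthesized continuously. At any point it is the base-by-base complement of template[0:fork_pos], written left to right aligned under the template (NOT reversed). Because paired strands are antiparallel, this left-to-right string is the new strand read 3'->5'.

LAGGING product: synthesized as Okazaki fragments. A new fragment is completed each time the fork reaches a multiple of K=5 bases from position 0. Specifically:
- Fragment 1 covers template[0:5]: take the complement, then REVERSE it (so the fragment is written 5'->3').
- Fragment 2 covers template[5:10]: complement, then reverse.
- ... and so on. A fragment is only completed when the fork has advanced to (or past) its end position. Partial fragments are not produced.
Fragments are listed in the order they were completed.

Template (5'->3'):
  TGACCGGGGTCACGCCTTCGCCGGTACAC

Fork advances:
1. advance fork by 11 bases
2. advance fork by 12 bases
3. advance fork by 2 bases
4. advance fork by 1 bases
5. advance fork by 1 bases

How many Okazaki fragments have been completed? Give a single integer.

Answer: 5

Derivation:
Step 1: advance 11 -> fork_pos = 0 + 11 = 11. Reached multiple(s) of 5: 5, 10 -> fragments 1-2 completed (2 total).
Step 2: advance 12 -> fork_pos = 11 + 12 = 23. Reached multiple(s) of 5: 15, 20 -> fragments 3-4 completed (4 total).
Step 3: advance 2 -> fork_pos = 23 + 2 = 25. Reached multiple(s) of 5: 25 -> fragment 5 completed (5 total).
Step 4: advance 1 -> fork_pos = 25 + 1 = 26. Next multiple of 5 is 30 (not reached); still 5 fragment(s).
Step 5: advance 1 -> fork_pos = 26 + 1 = 27. Next multiple of 5 is 30 (not reached); still 5 fragment(s).
Check: final fork_pos = 27; the multiples of 5 that are <= 27 are 5..25 -> 27 // 5 = 5 completed fragment(s).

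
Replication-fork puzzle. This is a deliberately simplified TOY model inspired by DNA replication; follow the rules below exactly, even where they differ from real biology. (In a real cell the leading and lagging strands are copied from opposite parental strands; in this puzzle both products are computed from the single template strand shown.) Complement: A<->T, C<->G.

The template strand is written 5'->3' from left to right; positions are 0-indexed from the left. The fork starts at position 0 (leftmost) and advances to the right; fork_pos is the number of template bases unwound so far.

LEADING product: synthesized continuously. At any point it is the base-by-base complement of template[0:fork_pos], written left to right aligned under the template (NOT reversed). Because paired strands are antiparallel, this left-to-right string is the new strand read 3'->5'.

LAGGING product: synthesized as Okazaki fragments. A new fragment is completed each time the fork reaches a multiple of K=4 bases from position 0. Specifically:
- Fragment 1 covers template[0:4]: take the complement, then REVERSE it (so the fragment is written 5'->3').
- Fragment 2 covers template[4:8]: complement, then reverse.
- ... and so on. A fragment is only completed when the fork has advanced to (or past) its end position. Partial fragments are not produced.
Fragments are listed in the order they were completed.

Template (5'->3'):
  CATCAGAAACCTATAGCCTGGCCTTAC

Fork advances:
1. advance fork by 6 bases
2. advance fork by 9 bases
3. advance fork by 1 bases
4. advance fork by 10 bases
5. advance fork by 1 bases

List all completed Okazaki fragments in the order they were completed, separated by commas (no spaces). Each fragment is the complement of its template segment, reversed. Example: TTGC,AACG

Step 1: advance 6 -> fork_pos = 0 + 6 = 6. Reached multiple(s) of 4: 4 -> fragment 1 completed (1 total).
Step 2: advance 9 -> fork_pos = 6 + 9 = 15. Reached multiple(s) of 4: 8, 12 -> fragments 2-3 completed (3 total).
Step 3: advance 1 -> fork_pos = 15 + 1 = 16. Reached multiple(s) of 4: 16 -> fragment 4 completed (4 total).
Step 4: advance 10 -> fork_pos = 16 + 10 = 26. Reached multiple(s) of 4: 20, 24 -> fragments 5-6 completed (6 total).
Step 5: advance 1 -> fork_pos = 26 + 1 = 27. Next multiple of 4 is 28 (not reached); still 6 fragment(s).
Final fork_pos = 27, so 6 fragment(s) are complete. Build each: template segment -> complement -> reverse.
Fragment 1: template[0:4] = CATC -> complement GTAG -> reversed GATG
Fragment 2: template[4:8] = AGAA -> complement TCTT -> reversed TTCT
Fragment 3: template[8:12] = ACCT -> complement TGGA -> reversed AGGT
Fragment 4: template[12:16] = ATAG -> complement TATC -> reversed CTAT
Fragment 5: template[16:20] = CCTG -> complement GGAC -> reversed CAGG
Fragment 6: template[20:24] = GCCT -> complement CGGA -> reversed AGGC

Answer: GATG,TTCT,AGGT,CTAT,CAGG,AGGC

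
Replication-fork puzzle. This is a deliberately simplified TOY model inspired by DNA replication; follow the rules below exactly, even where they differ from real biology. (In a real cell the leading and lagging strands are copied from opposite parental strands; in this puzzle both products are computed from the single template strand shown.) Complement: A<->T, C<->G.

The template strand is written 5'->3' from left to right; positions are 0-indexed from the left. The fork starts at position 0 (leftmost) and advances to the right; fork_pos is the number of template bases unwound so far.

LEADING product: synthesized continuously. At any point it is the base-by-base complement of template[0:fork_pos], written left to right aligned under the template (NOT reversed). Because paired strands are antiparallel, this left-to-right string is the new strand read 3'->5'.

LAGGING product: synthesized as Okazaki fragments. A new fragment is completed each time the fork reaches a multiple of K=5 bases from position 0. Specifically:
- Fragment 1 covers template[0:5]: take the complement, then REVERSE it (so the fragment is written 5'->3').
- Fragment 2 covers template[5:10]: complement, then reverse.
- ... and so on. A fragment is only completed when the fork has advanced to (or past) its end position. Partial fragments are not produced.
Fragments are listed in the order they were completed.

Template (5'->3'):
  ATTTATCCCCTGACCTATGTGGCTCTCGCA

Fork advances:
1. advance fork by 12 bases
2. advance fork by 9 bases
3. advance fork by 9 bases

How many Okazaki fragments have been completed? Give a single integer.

Answer: 6

Derivation:
Step 1: advance 12 -> fork_pos = 0 + 12 = 12. Reached multiple(s) of 5: 5, 10 -> fragments 1-2 completed (2 total).
Step 2: advance 9 -> fork_pos = 12 + 9 = 21. Reached multiple(s) of 5: 15, 20 -> fragments 3-4 completed (4 total).
Step 3: advance 9 -> fork_pos = 21 + 9 = 30. Reached multiple(s) of 5: 25, 30 -> fragments 5-6 completed (6 total).
Check: final fork_pos = 30; the multiples of 5 that are <= 30 are 5..30 -> 30 // 5 = 6 completed fragment(s).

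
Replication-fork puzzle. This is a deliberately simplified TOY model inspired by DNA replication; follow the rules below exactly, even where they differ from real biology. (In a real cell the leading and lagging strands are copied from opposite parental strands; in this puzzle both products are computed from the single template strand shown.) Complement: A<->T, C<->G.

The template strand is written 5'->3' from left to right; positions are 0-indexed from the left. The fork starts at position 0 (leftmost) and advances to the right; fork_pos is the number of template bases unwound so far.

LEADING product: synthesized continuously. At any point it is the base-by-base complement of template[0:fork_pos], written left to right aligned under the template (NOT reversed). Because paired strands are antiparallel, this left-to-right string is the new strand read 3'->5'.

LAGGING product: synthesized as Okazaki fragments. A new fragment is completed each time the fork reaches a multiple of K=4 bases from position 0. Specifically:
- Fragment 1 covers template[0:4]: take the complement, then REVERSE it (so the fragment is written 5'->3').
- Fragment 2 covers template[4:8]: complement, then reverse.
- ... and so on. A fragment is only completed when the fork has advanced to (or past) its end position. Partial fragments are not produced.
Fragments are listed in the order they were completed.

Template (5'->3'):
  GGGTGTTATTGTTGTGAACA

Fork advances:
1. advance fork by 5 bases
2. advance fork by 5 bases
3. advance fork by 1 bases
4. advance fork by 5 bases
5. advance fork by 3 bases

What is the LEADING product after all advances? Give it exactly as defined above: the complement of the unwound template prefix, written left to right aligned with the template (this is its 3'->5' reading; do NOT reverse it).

Answer: CCCACAATAACAACACTTG

Derivation:
Step 1: advance 5 -> fork_pos = 0 + 5 = 5.
Step 2: advance 5 -> fork_pos = 5 + 5 = 10.
Step 3: advance 1 -> fork_pos = 10 + 1 = 11.
Step 4: advance 5 -> fork_pos = 11 + 5 = 16.
Step 5: advance 3 -> fork_pos = 16 + 3 = 19.
Unwound prefix: template[0:19] = GGGTGTTATTGTTGTGAAC
Complement it base by base (A<->T, C<->G), keeping left-to-right order:
  [0:5] GGGTG -> CCCAC
  [5:10] TTATT -> AATAA
  [10:15] GTTGT -> CAACA
  [15:19] GAAC -> CTTG
Concatenate: CCCACAATAACAACACTTG (length 19; written aligned with the template, i.e. 3'->5').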